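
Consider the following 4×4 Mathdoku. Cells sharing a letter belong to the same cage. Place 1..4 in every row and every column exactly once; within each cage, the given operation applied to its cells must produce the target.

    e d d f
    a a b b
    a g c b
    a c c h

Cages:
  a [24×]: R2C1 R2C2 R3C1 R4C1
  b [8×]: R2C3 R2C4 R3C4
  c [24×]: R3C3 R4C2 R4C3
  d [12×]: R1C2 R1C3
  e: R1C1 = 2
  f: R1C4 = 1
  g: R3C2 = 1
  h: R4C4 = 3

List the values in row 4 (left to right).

1 4 2 3

Cage e is given, leaving R1C1 = 2.
Cage f is a single given cell, which forces R1C4 = 1.
Cage g is given; hence R3C2 = 1.
Cage h is given, leaving R4C4 = 3.
The 4 cells of cage a must have product 24, so R2C2 = 2.
Cage b has product 8, which forces R2C3 = 1.
2 is placed in row 2, so R2C4 = 4.
Cage c needs product 24, so R3C3 = 3.
4 is placed in column 4, so R3C4 = 2.
Column 2 now contains 2, which forces R4C2 = 4.
4 is placed in row 4; hence R4C3 = 2.
Column 2 already has 4, which forces R1C2 = 3.
Column 3 now contains 3, which forces R1C3 = 4.
4 is placed in row 2, so R2C1 = 3.
3 is placed in row 3, leaving R3C1 = 4.
4 is placed in row 4, leaving R4C1 = 1.
The full grid is 2 3 4 1 / 3 2 1 4 / 4 1 3 2 / 1 4 2 3.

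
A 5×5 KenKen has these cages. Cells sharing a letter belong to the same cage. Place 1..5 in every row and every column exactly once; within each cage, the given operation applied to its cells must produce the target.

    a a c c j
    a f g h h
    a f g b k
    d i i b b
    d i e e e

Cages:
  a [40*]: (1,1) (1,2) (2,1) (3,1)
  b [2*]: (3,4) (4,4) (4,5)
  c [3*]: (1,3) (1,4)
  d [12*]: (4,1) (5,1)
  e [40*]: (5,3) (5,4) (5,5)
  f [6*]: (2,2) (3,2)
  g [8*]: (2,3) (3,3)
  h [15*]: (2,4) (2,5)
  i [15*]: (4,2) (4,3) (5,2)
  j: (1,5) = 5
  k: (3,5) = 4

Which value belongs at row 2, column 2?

2

Cage j is given, leaving (1,5) = 5.
5 is placed in column 5, so (2,5) = 3.
Cage b needs product 2; hence (3,4) = 1.
K is a freebie, leaving (3,5) = 4.
Cage b needs product 2; hence (4,4) = 2.
Cage b has product 2; hence (4,5) = 1.
Column 5 already has 4; hence (5,5) = 2.
The two cells of cage c must have product 3, so (1,3) = 1.
Column 4 now contains 1; hence (1,4) = 3.
Row 2 already has 3, so (2,2) = 2.
Cage g needs two cells with product 8, so (2,3) = 4.
Row 2 already has 3, so (2,4) = 5.
The two cells of cage f must have product 6, leaving (3,2) = 3.
4 is placed in row 3, so (3,3) = 2.
Column 2 already has 3, leaving (4,2) = 5.
5 is placed in row 4, which forces (4,3) = 3.
Cage i needs product 15, which forces (5,2) = 1.
Column 3 now contains 4, which forces (5,3) = 5.
Column 4 already has 5, which forces (5,4) = 4.
Cage a needs product 40, so (1,1) = 2.
Column 2 already has 2; hence (1,2) = 4.
5 is placed in row 2, so (2,1) = 1.
2 is placed in row 3, which forces (3,1) = 5.
3 is placed in row 4, leaving (4,1) = 4.
Row 5 already has 4, so (5,1) = 3.
Completed grid: 2 4 1 3 5 / 1 2 4 5 3 / 5 3 2 1 4 / 4 5 3 2 1 / 3 1 5 4 2.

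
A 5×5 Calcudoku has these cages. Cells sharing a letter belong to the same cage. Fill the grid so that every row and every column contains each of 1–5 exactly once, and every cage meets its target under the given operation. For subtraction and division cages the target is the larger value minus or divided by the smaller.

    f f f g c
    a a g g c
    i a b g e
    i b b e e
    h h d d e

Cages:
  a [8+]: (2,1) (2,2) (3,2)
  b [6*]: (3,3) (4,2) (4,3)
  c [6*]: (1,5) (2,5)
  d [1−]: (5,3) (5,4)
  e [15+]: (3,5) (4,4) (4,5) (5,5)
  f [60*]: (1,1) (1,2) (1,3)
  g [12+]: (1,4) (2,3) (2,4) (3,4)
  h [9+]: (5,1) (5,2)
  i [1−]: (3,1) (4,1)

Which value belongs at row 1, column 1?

3

The only place for 1 in row 1 is (1,4).
In row 1, 2 can only go at (1,5), so (1,5) = 2.
2 is placed in column 5; hence (2,5) = 3.
The 4 cells of cage e must have sum 15, which forces (4,4) = 5.
The 4 cells of cage g must have sum 12, so (2,3) = 5.
In column 4, 3 can only go at (5,4), so (5,4) = 3.
Row 5 needs a 1, and only (5,5) is open for it.
Cage e has sum 15, so (3,5) = 5.
Column 5 already has 1, which forces (4,5) = 4.
The only place for 2 in row 5 is (5,3).
Cage b has product 6, which forces (4,2) = 2.
2 is placed in column 2; hence (3,2) = 3.
Row 3 now contains 3, so (3,3) = 1.
1 is placed in column 3, so (4,3) = 3.
The 3 cells of cage f must have product 60, which forces (1,1) = 3.
The 3 cells of cage f must have product 60; hence (1,2) = 5.
3 is placed in column 3, leaving (1,3) = 4.
The two cells of cage i must have difference 1, leaving (3,1) = 2.
Row 3 already has 2, so (3,4) = 4.
3 is placed in row 4, so (4,1) = 1.
Column 2 now contains 5, leaving (5,2) = 4.
Column 1 already has 1, leaving (2,1) = 4.
Column 2 now contains 4; hence (2,2) = 1.
Column 4 now contains 4; hence (2,4) = 2.
Row 5 now contains 4, leaving (5,1) = 5.
Completed grid: 3 5 4 1 2 / 4 1 5 2 3 / 2 3 1 4 5 / 1 2 3 5 4 / 5 4 2 3 1.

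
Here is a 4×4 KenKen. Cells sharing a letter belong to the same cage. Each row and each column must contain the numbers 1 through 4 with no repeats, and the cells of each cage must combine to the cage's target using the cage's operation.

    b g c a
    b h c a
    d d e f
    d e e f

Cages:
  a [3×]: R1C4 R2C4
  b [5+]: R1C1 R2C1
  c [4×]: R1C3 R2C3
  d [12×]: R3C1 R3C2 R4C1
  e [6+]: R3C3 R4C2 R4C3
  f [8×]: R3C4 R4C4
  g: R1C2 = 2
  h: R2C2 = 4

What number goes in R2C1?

G is a freebie, which forces R1C2 = 2.
Cage h is given, so R2C2 = 4.
4 is placed in row 2, which forces R2C3 = 1.
1 is placed in row 2; hence R2C4 = 3.
The two cells of cage b must have sum 5, so R1C1 = 3.
1 is placed in column 3, so R1C3 = 4.
Column 4 now contains 3, so R1C4 = 1.
Row 2 already has 3; hence R2C1 = 2.
Cage e has sum 6, so R4C2 = 1.
The 3 cells of cage d must have product 12; hence R3C1 = 1.
Column 2 already has 1, so R3C2 = 3.
3 is placed in row 3, which forces R3C3 = 2.
Row 3 now contains 2; hence R3C4 = 4.
Row 4 now contains 1, so R4C1 = 4.
2 is placed in column 3, leaving R4C3 = 3.
Column 4 now contains 4; hence R4C4 = 2.
Filled in: 3 2 4 1 / 2 4 1 3 / 1 3 2 4 / 4 1 3 2.

2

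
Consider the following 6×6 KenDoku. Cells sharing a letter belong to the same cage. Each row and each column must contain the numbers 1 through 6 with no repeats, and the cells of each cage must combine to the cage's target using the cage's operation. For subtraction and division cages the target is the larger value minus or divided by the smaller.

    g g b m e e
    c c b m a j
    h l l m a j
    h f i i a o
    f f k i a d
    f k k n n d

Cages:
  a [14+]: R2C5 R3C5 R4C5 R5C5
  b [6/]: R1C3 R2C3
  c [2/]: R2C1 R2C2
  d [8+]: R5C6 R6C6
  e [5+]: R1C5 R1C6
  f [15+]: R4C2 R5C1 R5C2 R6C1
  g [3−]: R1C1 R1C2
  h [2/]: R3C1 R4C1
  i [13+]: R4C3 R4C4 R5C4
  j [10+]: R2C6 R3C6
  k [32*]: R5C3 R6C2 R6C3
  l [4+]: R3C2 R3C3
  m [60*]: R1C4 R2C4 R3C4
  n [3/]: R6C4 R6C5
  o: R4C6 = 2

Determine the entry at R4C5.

1

Cage o is given, so R4C6 = 2.
Cage k has product 32, leaving R5C3 = 4.
The 3 cells of cage k must have product 32, leaving R6C2 = 4.
Cage k has product 32; hence R6C3 = 2.
Row 6 needs a 6, and only R6C1 is open for it.
The two cells of cage h must have quotient 2, so R3C1 = 2.
Row 6 needs a 5, and only R6C6 is open for it.
Column 6 now contains 5; hence R5C6 = 3.
The only place for 5 in column 2 is R5C2.
Cage f has sum 15, leaving R4C2 = 3.
Row 5 already has 5, so R5C1 = 1.
Column 2 already has 3, so R3C2 = 1.
Cage l needs two cells with sum 4, leaving R3C3 = 3.
1 is placed in column 1, so R4C1 = 4.
Column 1 already has 4; hence R2C1 = 3.
Cage c's pair has quotient 2, so R2C2 = 6.
Row 2 already has 6, leaving R2C3 = 1.
Row 2 already has 6, leaving R2C6 = 4.
Column 6 now contains 4; hence R3C6 = 6.
Column 1 now contains 3, so R1C1 = 5.
Column 2 already has 6, leaving R1C2 = 2.
Column 3 now contains 1, leaving R1C3 = 6.
6 is placed in row 1, so R1C4 = 3.
The two cells of cage e must have sum 5, so R1C5 = 4.
Column 6 now contains 4, so R1C6 = 1.
The 4 cells of cage a must have sum 14; hence R2C5 = 2.
The 4 cells of cage a must have sum 14, leaving R3C5 = 5.
Column 3 now contains 6; hence R4C3 = 5.
The 4 cells of cage a must have sum 14, leaving R4C5 = 1.
The 4 cells of cage a must have sum 14; hence R5C5 = 6.
3 is placed in column 4; hence R6C4 = 1.
1 is placed in column 5; hence R6C5 = 3.
Row 2 now contains 2, which forces R2C4 = 5.
5 is placed in row 3, so R3C4 = 4.
Row 4 already has 1, which forces R4C4 = 6.
6 is placed in row 5, leaving R5C4 = 2.
Filled in: 5 2 6 3 4 1 / 3 6 1 5 2 4 / 2 1 3 4 5 6 / 4 3 5 6 1 2 / 1 5 4 2 6 3 / 6 4 2 1 3 5.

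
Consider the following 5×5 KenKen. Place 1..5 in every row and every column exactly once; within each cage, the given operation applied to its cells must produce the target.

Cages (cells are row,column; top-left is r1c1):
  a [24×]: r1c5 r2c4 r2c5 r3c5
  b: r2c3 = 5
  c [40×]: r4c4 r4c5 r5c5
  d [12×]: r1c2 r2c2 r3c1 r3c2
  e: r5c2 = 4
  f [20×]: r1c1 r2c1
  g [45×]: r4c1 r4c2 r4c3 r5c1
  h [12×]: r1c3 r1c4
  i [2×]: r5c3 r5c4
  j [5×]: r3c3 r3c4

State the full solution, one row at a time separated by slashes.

5 2 4 3 1 / 4 1 5 2 3 / 2 3 1 5 4 / 1 5 3 4 2 / 3 4 2 1 5

Cage b is given, which forces r2c3 = 5.
Column 3 already has 5, leaving r3c3 = 1.
1 is placed in row 3, which forces r3c4 = 5.
Column 3 already has 1, which forces r4c3 = 3.
Cage g needs product 45, leaving r5c1 = 3.
Cage e is given, so r5c2 = 4.
Column 3 already has 1, which forces r5c3 = 2.
Row 5 now contains 2, which forces r5c4 = 1.
Row 5 now contains 2, leaving r5c5 = 5.
The two cells of cage f must have product 20, so r1c1 = 5.
3 is placed in column 3; hence r1c3 = 4.
The two cells of cage h must have product 12; hence r1c4 = 3.
Row 2 already has 5, which forces r2c1 = 4.
Row 2 already has 4; hence r2c4 = 2.
1 is placed in row 3, so r3c1 = 2.
4 is placed in column 2, which forces r3c2 = 3.
Row 3 already has 3; hence r3c5 = 4.
Column 1 now contains 5, which forces r4c1 = 1.
1 is placed in row 4, leaving r4c2 = 5.
2 is placed in column 4, which forces r4c4 = 4.
4 is placed in column 5, leaving r4c5 = 2.
Cage d has product 12, leaving r1c2 = 2.
2 is placed in column 5; hence r1c5 = 1.
Row 2 now contains 2, leaving r2c2 = 1.
Cage a needs product 24, so r2c5 = 3.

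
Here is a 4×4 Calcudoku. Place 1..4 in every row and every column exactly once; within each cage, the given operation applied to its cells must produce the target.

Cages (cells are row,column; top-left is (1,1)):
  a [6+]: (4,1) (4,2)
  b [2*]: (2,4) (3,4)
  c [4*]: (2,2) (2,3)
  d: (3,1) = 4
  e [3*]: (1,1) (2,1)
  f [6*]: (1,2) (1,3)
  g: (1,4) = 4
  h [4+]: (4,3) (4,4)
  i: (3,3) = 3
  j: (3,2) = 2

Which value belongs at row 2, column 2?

Cage g is a single given cell, which forces (1,4) = 4.
Cage d is given, so (3,1) = 4.
Cage j is given; hence (3,2) = 2.
Cage i is given, so (3,3) = 3.
2 is placed in row 3, so (3,4) = 1.
4 is placed in column 1, which forces (4,1) = 2.
2 is placed in column 2, leaving (4,2) = 4.
Column 3 now contains 3, so (4,3) = 1.
Column 4 now contains 1; hence (4,4) = 3.
2 is placed in column 2, leaving (1,2) = 3.
Column 3 now contains 3, which forces (1,3) = 2.
Column 2 now contains 4, which forces (2,2) = 1.
1 is placed in column 3, leaving (2,3) = 4.
Column 4 now contains 1, which forces (2,4) = 2.
Row 1 already has 3, leaving (1,1) = 1.
Row 2 already has 1, so (2,1) = 3.
Completed grid: 1 3 2 4 / 3 1 4 2 / 4 2 3 1 / 2 4 1 3.

1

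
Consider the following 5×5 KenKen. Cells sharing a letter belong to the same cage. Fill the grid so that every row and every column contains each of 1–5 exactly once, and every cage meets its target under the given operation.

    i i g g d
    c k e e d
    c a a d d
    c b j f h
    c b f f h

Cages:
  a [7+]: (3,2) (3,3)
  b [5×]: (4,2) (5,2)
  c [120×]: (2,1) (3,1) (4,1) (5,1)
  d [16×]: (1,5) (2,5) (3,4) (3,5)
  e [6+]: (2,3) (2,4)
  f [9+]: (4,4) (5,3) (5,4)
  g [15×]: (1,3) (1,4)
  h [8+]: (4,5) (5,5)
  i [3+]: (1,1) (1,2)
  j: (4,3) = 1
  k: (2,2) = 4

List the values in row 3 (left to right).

Cage k is given, so (2,2) = 4.
Cage d has product 16, leaving (3,4) = 2.
J is a freebie, which forces (4,3) = 1.
The two cells of cage e must have sum 6, leaving (2,3) = 5.
Cage e's pair has sum 6, which forces (2,4) = 1.
Row 2 now contains 1, so (2,5) = 2.
Cage a's pair has sum 7, leaving (3,2) = 3.
Cage a needs two cells with sum 7; hence (3,3) = 4.
Row 3 now contains 4, which forces (3,5) = 1.
Row 4 already has 1; hence (4,2) = 5.
Row 4 now contains 5, which forces (4,5) = 3.
Cage b's pair has product 5, leaving (5,2) = 1.
Column 5 already has 3, so (5,5) = 5.
Cage i needs two cells with sum 3, which forces (1,1) = 1.
Column 2 now contains 1; hence (1,2) = 2.
Column 3 already has 5, which forces (1,3) = 3.
Cage g's pair has product 15; hence (1,4) = 5.
1 is placed in column 5; hence (1,5) = 4.
Row 2 already has 2; hence (2,1) = 3.
Row 3 now contains 4, leaving (3,1) = 5.
3 is placed in row 4, leaving (4,4) = 4.
Cage f needs sum 9; hence (5,3) = 2.
The 3 cells of cage f must have sum 9; hence (5,4) = 3.
4 is placed in row 4, which forces (4,1) = 2.
2 is placed in row 5; hence (5,1) = 4.
Filled in: 1 2 3 5 4 / 3 4 5 1 2 / 5 3 4 2 1 / 2 5 1 4 3 / 4 1 2 3 5.

5 3 4 2 1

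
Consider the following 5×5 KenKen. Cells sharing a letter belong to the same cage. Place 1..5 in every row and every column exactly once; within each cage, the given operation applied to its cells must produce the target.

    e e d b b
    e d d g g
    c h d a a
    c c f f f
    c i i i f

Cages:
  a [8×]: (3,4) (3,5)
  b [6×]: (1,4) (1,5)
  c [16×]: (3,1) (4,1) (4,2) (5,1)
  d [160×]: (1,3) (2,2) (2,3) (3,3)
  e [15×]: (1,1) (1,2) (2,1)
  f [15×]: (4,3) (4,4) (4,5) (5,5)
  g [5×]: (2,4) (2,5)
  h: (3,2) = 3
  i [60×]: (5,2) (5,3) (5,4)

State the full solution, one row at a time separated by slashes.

The 4 cells of cage d must have product 160; hence (2,2) = 4.
H is a freebie, leaving (3,2) = 3.
Cage c needs product 16, which forces (4,2) = 2.
3 is placed in column 2, so (5,2) = 5.
Cage f needs product 15; hence (5,5) = 1.
Column 2 already has 5, which forces (1,2) = 1.
The two cells of cage g must have product 5, which forces (2,4) = 1.
Column 5 now contains 1; hence (2,5) = 5.
Column 5 already has 5, so (4,5) = 3.
Cage e needs product 15, leaving (1,1) = 5.
Row 1 already has 5, so (1,3) = 4.
Cage b needs two cells with product 6, so (1,4) = 3.
3 is placed in column 5, leaving (1,5) = 2.
Row 2 now contains 5, which forces (2,1) = 3.
Row 2 now contains 5, so (2,3) = 2.
Column 3 now contains 4, which forces (3,3) = 5.
Column 5 now contains 2, which forces (3,5) = 4.
Cage f needs product 15, which forces (4,3) = 1.
3 is placed in row 4, so (4,4) = 5.
Column 3 now contains 4, so (5,3) = 3.
Column 4 already has 3, leaving (5,4) = 4.
Cage c needs product 16, so (3,1) = 1.
4 is placed in row 3; hence (3,4) = 2.
1 is placed in row 4, leaving (4,1) = 4.
Row 5 now contains 4, so (5,1) = 2.

5 1 4 3 2 / 3 4 2 1 5 / 1 3 5 2 4 / 4 2 1 5 3 / 2 5 3 4 1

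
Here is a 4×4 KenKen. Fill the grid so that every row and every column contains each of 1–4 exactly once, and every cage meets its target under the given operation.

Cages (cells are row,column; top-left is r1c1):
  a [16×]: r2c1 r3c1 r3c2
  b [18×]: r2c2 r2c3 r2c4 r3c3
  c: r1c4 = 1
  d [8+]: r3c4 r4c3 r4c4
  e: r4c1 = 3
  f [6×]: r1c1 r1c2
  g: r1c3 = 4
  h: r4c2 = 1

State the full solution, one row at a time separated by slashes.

2 3 4 1 / 4 2 1 3 / 1 4 3 2 / 3 1 2 4

Cage g is given, so r1c3 = 4.
Cage c is a single given cell; hence r1c4 = 1.
Cage b needs product 18, which forces r3c3 = 3.
Cage e is a single given cell, so r4c1 = 3.
Cage h is a single given cell, which forces r4c2 = 1.
1 is placed in row 4, so r4c3 = 2.
Row 4 now contains 2, leaving r4c4 = 4.
Column 1 already has 3; hence r1c1 = 2.
Cage f's pair has product 6, so r1c2 = 3.
Column 1 already has 2, which forces r2c1 = 4.
3 is placed in column 2, which forces r2c2 = 2.
Column 3 already has 2; hence r2c3 = 1.
Row 2 now contains 2, leaving r2c4 = 3.
Column 1 already has 4; hence r3c1 = 1.
2 is placed in column 2, leaving r3c2 = 4.
Column 4 already has 4; hence r3c4 = 2.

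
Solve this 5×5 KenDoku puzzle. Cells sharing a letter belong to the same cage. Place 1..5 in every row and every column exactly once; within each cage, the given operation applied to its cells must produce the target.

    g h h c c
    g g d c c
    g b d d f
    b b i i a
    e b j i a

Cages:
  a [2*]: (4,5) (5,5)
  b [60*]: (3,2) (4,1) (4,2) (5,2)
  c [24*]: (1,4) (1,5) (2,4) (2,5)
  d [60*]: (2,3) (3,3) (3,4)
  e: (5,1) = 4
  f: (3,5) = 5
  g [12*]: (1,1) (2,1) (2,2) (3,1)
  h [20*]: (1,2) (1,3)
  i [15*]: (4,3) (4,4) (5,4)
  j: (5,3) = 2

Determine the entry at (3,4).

F is a freebie, leaving (3,5) = 5.
Cage e is given, so (5,1) = 4.
Cage j is given, which forces (5,3) = 2.
Row 5 now contains 2, leaving (5,5) = 1.
The 4 cells of cage g must have product 12; hence (2,2) = 2.
The 3 cells of cage d must have product 60; hence (2,3) = 5.
Column 5 now contains 1, so (4,5) = 2.
Cage h needs two cells with product 20, which forces (1,2) = 5.
Column 3 already has 5, which forces (1,3) = 4.
The 4 cells of cage c must have product 24; hence (1,4) = 2.
Row 1 now contains 4, so (1,5) = 3.
The 4 cells of cage c must have product 24, which forces (2,4) = 1.
Column 5 already has 3, so (2,5) = 4.
Column 3 already has 4, so (3,3) = 3.
Row 3 already has 3, so (3,4) = 4.
Column 3 already has 3, which forces (4,3) = 1.
5 is placed in column 2; hence (5,2) = 3.
3 is placed in row 5, which forces (5,4) = 5.
3 is placed in row 1, leaving (1,1) = 1.
Row 2 already has 1; hence (2,1) = 3.
Cage g has product 12, so (3,1) = 2.
4 is placed in row 3, leaving (3,2) = 1.
Cage b has product 60, which forces (4,1) = 5.
Column 2 now contains 3; hence (4,2) = 4.
5 is placed in column 4, leaving (4,4) = 3.
The full grid is 1 5 4 2 3 / 3 2 5 1 4 / 2 1 3 4 5 / 5 4 1 3 2 / 4 3 2 5 1.

4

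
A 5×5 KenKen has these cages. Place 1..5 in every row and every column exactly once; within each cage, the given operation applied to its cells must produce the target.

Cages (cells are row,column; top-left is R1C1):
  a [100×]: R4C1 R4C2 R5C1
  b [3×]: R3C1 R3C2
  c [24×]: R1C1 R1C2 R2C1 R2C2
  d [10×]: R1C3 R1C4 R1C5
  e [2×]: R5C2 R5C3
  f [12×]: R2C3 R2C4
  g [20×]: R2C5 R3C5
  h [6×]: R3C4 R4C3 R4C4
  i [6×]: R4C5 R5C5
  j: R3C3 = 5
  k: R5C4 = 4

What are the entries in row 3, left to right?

1 3 5 2 4

Cage j is a single given cell, leaving R3C3 = 5.
5 is placed in row 3, which forces R3C5 = 4.
Cage a has product 100, which forces R4C1 = 4.
The 3 cells of cage a must have product 100, leaving R4C2 = 5.
Cage a needs product 100, leaving R5C1 = 5.
K is a freebie; hence R5C4 = 4.
The two cells of cage f must have product 12, so R2C3 = 4.
Column 4 already has 4; hence R2C4 = 3.
Column 5 already has 4, which forces R2C5 = 5.
The 4 cells of cage c must have product 24, so R1C1 = 3.
Cage c needs product 24, so R1C2 = 4.
Cage d has product 10, so R1C4 = 5.
Column 1 already has 3, leaving R3C1 = 1.
Row 3 now contains 1; hence R3C2 = 3.
Row 3 now contains 1, leaving R3C4 = 2.
Cage h has product 6, which forces R4C3 = 3.
2 is placed in column 4, leaving R4C4 = 1.
Row 4 now contains 3; hence R4C5 = 2.
Column 5 already has 2; hence R5C5 = 3.
The 3 cells of cage d must have product 10, leaving R1C3 = 2.
Column 5 already has 2, which forces R1C5 = 1.
Column 1 already has 1; hence R2C1 = 2.
Cage c needs product 24; hence R2C2 = 1.
Column 2 already has 1; hence R5C2 = 2.
2 is placed in column 3, which forces R5C3 = 1.
Filled in: 3 4 2 5 1 / 2 1 4 3 5 / 1 3 5 2 4 / 4 5 3 1 2 / 5 2 1 4 3.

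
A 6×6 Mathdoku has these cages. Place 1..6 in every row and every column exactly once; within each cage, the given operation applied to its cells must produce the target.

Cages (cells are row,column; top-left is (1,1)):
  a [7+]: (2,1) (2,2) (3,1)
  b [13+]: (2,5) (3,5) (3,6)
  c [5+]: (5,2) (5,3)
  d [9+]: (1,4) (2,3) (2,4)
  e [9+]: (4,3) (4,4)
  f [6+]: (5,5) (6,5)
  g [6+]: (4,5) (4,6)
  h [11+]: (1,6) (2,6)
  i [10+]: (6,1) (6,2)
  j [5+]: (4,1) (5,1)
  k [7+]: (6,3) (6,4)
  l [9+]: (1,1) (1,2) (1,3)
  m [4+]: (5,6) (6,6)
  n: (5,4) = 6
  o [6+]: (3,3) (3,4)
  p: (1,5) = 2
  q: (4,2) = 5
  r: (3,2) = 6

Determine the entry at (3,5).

3

P is a freebie, leaving (1,5) = 2.
Cage r is given, leaving (3,2) = 6.
Cage q is given; hence (4,2) = 5.
Cage n is a single given cell; hence (5,4) = 6.
6 is placed in column 2; hence (6,2) = 4.
The two cells of cage e must have sum 9; hence (4,3) = 6.
Cage e needs two cells with sum 9; hence (4,4) = 3.
The two cells of cage g must have sum 6, leaving (4,5) = 4.
Cage g's pair has sum 6, leaving (4,6) = 2.
Row 6 now contains 4, leaving (6,1) = 6.
The 3 cells of cage b must have sum 13; hence (3,5) = 3.
Row 4 already has 2, leaving (4,1) = 1.
Cage j's pair has sum 5, leaving (5,1) = 4.
Cage a has sum 7, leaving (2,1) = 3.
Cage a has sum 7; hence (2,2) = 2.
Row 2 already has 3, so (2,3) = 4.
Column 1 now contains 4, which forces (3,1) = 2.
2 is placed in column 2, leaving (5,2) = 3.
Row 5 now contains 3, leaving (5,3) = 2.
Row 5 now contains 3; hence (5,6) = 1.
Column 3 now contains 2, so (6,3) = 5.
Row 6 already has 5, so (6,4) = 2.
Row 6 already has 5, which forces (6,5) = 1.
Column 6 already has 1, so (6,6) = 3.
Column 1 now contains 3, leaving (1,1) = 5.
3 is placed in column 2, leaving (1,2) = 1.
The 3 cells of cage l must have sum 9; hence (1,3) = 3.
The 3 cells of cage d must have sum 9; hence (1,4) = 4.
Row 1 now contains 5, so (1,6) = 6.
The 3 cells of cage d must have sum 9, leaving (2,4) = 1.
6 is placed in column 6, so (2,6) = 5.
5 is placed in column 3; hence (3,3) = 1.
Cage o needs two cells with sum 6, leaving (3,4) = 5.
Column 6 now contains 5, leaving (3,6) = 4.
Row 5 already has 1; hence (5,5) = 5.
5 is placed in row 2, so (2,5) = 6.
Completed grid: 5 1 3 4 2 6 / 3 2 4 1 6 5 / 2 6 1 5 3 4 / 1 5 6 3 4 2 / 4 3 2 6 5 1 / 6 4 5 2 1 3.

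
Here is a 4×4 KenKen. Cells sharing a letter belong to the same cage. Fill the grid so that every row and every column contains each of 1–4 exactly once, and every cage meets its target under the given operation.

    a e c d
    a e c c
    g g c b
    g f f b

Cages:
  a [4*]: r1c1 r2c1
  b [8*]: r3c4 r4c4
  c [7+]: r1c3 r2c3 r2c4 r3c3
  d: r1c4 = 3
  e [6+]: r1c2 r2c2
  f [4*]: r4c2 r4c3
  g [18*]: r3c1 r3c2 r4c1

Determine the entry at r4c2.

1

D is a freebie, so r1c4 = 3.
Cage c needs sum 7, so r2c4 = 1.
Cage g has product 18, so r3c1 = 2.
Cage g needs product 18, leaving r3c2 = 3.
Row 3 already has 3, which forces r3c3 = 1.
Row 3 now contains 2, so r3c4 = 4.
Cage g needs product 18, so r4c1 = 3.
Column 3 now contains 1; hence r4c3 = 4.
Column 4 already has 4; hence r4c4 = 2.
Cage a needs two cells with product 4, which forces r1c1 = 1.
Column 3 now contains 1, leaving r1c3 = 2.
1 is placed in row 2; hence r2c1 = 4.
Row 2 now contains 4, leaving r2c2 = 2.
The 4 cells of cage c must have sum 7; hence r2c3 = 3.
4 is placed in row 4, leaving r4c2 = 1.
Row 1 now contains 2, which forces r1c2 = 4.
Completed grid: 1 4 2 3 / 4 2 3 1 / 2 3 1 4 / 3 1 4 2.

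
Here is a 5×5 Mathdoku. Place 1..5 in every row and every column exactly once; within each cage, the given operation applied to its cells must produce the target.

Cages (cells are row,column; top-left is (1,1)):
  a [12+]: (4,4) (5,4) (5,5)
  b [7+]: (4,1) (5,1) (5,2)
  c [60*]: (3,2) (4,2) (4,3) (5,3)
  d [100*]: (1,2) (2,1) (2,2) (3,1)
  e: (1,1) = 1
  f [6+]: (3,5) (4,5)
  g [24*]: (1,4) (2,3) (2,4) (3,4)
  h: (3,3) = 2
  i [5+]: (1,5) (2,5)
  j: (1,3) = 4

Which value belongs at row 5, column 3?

1

Cage e is a single given cell; hence (1,1) = 1.
Cage j is given, which forces (1,3) = 4.
H is a freebie, so (3,3) = 2.
Row 1 needs a 5, and only (1,2) is open for it.
5 is placed in column 2, which forces (2,2) = 1.
Row 2 now contains 1, so (2,3) = 3.
Row 2 now contains 3, leaving (2,5) = 2.
Column 2 now contains 1, so (5,2) = 2.
Cage g needs product 24, so (1,4) = 2.
2 is placed in column 5, which forces (1,5) = 3.
Row 2 now contains 2, leaving (2,4) = 4.
Cage g has product 24, leaving (3,4) = 1.
Row 3 now contains 1, which forces (3,5) = 5.
The 3 cells of cage b must have sum 7, so (4,1) = 2.
Column 5 now contains 5, which forces (4,5) = 1.
Cage b needs sum 7, so (5,1) = 3.
Row 5 already has 3, leaving (5,4) = 5.
Column 5 now contains 5; hence (5,5) = 4.
Row 2 already has 4, which forces (2,1) = 5.
Row 3 now contains 5, which forces (3,1) = 4.
Row 3 already has 4, so (3,2) = 3.
Column 2 already has 3, so (4,2) = 4.
Row 4 already has 1; hence (4,3) = 5.
5 is placed in column 4, leaving (4,4) = 3.
Row 5 now contains 5; hence (5,3) = 1.
The full grid is 1 5 4 2 3 / 5 1 3 4 2 / 4 3 2 1 5 / 2 4 5 3 1 / 3 2 1 5 4.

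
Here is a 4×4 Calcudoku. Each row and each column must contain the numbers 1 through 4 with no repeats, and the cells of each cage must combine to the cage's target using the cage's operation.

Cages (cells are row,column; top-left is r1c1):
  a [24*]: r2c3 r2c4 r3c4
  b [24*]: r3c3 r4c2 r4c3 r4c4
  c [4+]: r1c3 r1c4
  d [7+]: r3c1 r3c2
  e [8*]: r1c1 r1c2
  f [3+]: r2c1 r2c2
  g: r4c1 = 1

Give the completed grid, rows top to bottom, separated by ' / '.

Cage g is given, leaving r4c1 = 1.
Column 1 already has 1, which forces r2c1 = 2.
Cage f needs two cells with sum 3, leaving r2c2 = 1.
The 4 cells of cage b must have product 24, leaving r3c3 = 1.
Column 1 now contains 2; hence r1c1 = 4.
The two cells of cage e must have product 8, so r1c2 = 2.
Column 3 already has 1; hence r1c3 = 3.
The two cells of cage c must have sum 4; hence r1c4 = 1.
Column 3 already has 3, leaving r2c3 = 4.
Row 2 already has 4; hence r2c4 = 3.
4 is placed in column 1, leaving r3c1 = 3.
Row 3 now contains 3, so r3c2 = 4.
Cage a has product 24, leaving r3c4 = 2.
4 is placed in column 2, which forces r4c2 = 3.
Column 3 already has 4, leaving r4c3 = 2.
2 is placed in column 4; hence r4c4 = 4.

4 2 3 1 / 2 1 4 3 / 3 4 1 2 / 1 3 2 4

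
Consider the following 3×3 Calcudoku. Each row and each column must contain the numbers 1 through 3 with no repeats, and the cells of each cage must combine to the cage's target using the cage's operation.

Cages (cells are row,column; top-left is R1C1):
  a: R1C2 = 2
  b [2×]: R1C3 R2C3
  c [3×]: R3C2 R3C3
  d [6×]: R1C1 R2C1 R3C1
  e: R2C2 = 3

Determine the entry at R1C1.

Cage a is a single given cell, which forces R1C2 = 2.
Row 1 already has 2, which forces R1C3 = 1.
Cage e is given, which forces R2C2 = 3.
1 is placed in column 3, leaving R2C3 = 2.
Column 2 now contains 3; hence R3C2 = 1.
1 is placed in column 3, which forces R3C3 = 3.
Row 1 now contains 1, so R1C1 = 3.
Row 2 already has 2, leaving R2C1 = 1.
3 is placed in row 3, leaving R3C1 = 2.
Completed grid: 3 2 1 / 1 3 2 / 2 1 3.

3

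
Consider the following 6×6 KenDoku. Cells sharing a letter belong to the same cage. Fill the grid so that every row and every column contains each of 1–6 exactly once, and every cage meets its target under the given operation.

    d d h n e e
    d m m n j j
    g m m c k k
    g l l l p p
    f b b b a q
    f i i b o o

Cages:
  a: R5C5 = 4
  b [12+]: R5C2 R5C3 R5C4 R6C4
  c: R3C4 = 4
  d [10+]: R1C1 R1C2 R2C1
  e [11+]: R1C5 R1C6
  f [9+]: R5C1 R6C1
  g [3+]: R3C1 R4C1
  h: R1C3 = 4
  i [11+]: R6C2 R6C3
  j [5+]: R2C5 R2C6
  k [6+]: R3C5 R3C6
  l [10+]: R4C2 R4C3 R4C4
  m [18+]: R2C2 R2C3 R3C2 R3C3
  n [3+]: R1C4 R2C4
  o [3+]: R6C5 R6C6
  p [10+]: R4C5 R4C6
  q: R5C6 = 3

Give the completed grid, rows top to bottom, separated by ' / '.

Cage h is a single given cell; hence R1C3 = 4.
Cage c is a single given cell, which forces R3C4 = 4.
Cage a is a single given cell, which forces R5C5 = 4.
Cage q is given; hence R5C6 = 3.
Column 5 now contains 4, so R4C5 = 6.
The two cells of cage p must have sum 10, so R4C6 = 4.
The 4 cells of cage b must have sum 12, which forces R6C4 = 3.
Column 5 now contains 6, leaving R1C5 = 5.
Cage e's pair has sum 11, which forces R1C6 = 6.
The two cells of cage j must have sum 5; hence R2C5 = 3.
Column 6 now contains 4, which forces R2C6 = 2.
Column 5 already has 5; hence R3C5 = 1.
1 is placed in row 3, which forces R3C6 = 5.
The two cells of cage f must have sum 9, leaving R5C1 = 5.
Row 6 now contains 3, so R6C1 = 4.
Column 5 already has 1, which forces R6C5 = 2.
2 is placed in column 6, leaving R6C6 = 1.
Cage n needs two cells with sum 3; hence R1C4 = 2.
The 3 cells of cage d must have sum 10, leaving R2C1 = 6.
Cage m has sum 18, so R2C2 = 4.
Row 2 now contains 6, leaving R2C3 = 5.
Row 2 already has 2, which forces R2C4 = 1.
1 is placed in row 3; hence R3C1 = 2.
Cage g's pair has sum 3, which forces R4C1 = 1.
Column 4 now contains 2; hence R4C4 = 5.
Column 4 now contains 1; hence R5C4 = 6.
Column 3 already has 5, so R6C3 = 6.
Column 1 already has 1, leaving R1C1 = 3.
Cage d needs sum 10; hence R1C2 = 1.
Cage m has sum 18, so R3C2 = 6.
Column 3 already has 6, so R3C3 = 3.
3 is placed in column 3; hence R4C3 = 2.
Column 2 now contains 1, so R5C2 = 2.
2 is placed in column 3, leaving R5C3 = 1.
Row 6 already has 6; hence R6C2 = 5.
Row 4 now contains 2, leaving R4C2 = 3.

3 1 4 2 5 6 / 6 4 5 1 3 2 / 2 6 3 4 1 5 / 1 3 2 5 6 4 / 5 2 1 6 4 3 / 4 5 6 3 2 1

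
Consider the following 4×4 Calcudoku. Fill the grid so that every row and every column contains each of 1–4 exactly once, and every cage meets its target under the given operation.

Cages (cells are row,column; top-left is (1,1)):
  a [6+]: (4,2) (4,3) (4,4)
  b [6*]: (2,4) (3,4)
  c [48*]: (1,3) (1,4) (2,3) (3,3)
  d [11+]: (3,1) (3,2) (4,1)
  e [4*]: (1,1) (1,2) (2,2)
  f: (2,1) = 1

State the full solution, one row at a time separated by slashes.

Cage f is given; hence (2,1) = 1.
Row 2 already has 1, so (2,2) = 2.
Row 2 now contains 2, which forces (2,4) = 3.
The 3 cells of cage d must have sum 11; hence (3,1) = 3.
The 3 cells of cage d must have sum 11; hence (3,2) = 4.
3 is placed in column 4, leaving (3,4) = 2.
The 3 cells of cage d must have sum 11, so (4,1) = 4.
Column 4 now contains 2; hence (4,4) = 1.
1 is placed in column 1, which forces (1,1) = 2.
4 is placed in column 2, which forces (1,2) = 1.
Cage c has product 48, so (1,3) = 3.
Column 4 now contains 2, leaving (1,4) = 4.
Row 2 already has 3, so (2,3) = 4.
Row 3 already has 2; hence (3,3) = 1.
Row 4 already has 1, which forces (4,2) = 3.
The 3 cells of cage a must have sum 6, leaving (4,3) = 2.

2 1 3 4 / 1 2 4 3 / 3 4 1 2 / 4 3 2 1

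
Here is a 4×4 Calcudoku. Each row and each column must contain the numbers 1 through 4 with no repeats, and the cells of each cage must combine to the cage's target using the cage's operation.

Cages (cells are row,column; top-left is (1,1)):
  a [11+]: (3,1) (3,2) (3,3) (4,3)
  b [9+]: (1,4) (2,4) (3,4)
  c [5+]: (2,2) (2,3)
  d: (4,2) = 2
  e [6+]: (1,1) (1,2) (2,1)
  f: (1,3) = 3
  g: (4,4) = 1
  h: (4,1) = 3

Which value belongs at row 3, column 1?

2

Cage f is given, so (1,3) = 3.
Cage h is given; hence (4,1) = 3.
Cage d is a single given cell, so (4,2) = 2.
Row 4 already has 2, leaving (4,3) = 4.
Cage g is a single given cell; hence (4,4) = 1.
Cage e needs sum 6, which forces (1,1) = 4.
Column 2 already has 2, which forces (1,2) = 1.
Row 1 now contains 4; hence (1,4) = 2.
Cage e needs sum 6, leaving (2,1) = 1.
Row 2 already has 1, which forces (2,3) = 2.
Column 1 already has 1, so (3,1) = 2.
Column 2 already has 1, leaving (3,2) = 4.
Column 3 now contains 2, so (3,3) = 1.
4 is placed in row 3, so (3,4) = 3.
Column 2 now contains 4, so (2,2) = 3.
3 is placed in column 4, leaving (2,4) = 4.
Filled in: 4 1 3 2 / 1 3 2 4 / 2 4 1 3 / 3 2 4 1.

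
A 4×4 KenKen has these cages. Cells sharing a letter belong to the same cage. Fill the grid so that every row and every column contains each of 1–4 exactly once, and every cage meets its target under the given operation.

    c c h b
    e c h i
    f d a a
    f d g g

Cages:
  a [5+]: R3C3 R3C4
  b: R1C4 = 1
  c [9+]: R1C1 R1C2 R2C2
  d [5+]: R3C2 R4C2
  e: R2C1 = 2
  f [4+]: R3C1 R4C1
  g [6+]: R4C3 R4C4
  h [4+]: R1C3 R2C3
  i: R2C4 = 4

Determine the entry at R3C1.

1

B is a freebie; hence R1C4 = 1.
Cage e is given, which forces R2C1 = 2.
Cage i is a single given cell; hence R2C4 = 4.
Column 4 now contains 4, leaving R4C4 = 2.
Cage c has sum 9, which forces R1C1 = 4.
The 3 cells of cage c must have sum 9, leaving R1C2 = 2.
1 is placed in row 1, which forces R1C3 = 3.
Row 2 already has 4, so R2C2 = 3.
Cage h's pair has sum 4, so R2C3 = 1.
Cage a's pair has sum 5; hence R3C3 = 2.
Column 4 now contains 2; hence R3C4 = 3.
2 is placed in row 4, so R4C3 = 4.
3 is placed in row 3, which forces R3C1 = 1.
The two cells of cage d must have sum 5, so R3C2 = 4.
Cage f needs two cells with sum 4, so R4C1 = 3.
Row 4 already has 4, leaving R4C2 = 1.
The full grid is 4 2 3 1 / 2 3 1 4 / 1 4 2 3 / 3 1 4 2.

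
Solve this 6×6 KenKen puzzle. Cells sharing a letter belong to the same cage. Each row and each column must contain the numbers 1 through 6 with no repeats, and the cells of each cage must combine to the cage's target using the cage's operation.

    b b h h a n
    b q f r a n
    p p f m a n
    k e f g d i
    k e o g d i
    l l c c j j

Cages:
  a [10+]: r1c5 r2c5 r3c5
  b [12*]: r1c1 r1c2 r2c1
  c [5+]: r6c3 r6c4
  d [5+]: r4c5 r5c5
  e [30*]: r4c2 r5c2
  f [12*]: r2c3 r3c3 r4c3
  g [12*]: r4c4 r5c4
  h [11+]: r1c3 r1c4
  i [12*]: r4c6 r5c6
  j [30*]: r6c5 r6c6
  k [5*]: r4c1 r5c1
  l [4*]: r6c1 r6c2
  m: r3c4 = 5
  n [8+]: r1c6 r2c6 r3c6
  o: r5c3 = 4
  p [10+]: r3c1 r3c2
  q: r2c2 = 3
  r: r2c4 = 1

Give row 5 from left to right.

Cage q is given, which forces r2c2 = 3.
Cage r is a single given cell, which forces r2c4 = 1.
Cage m is a single given cell, which forces r3c4 = 5.
Cage o is given, which forces r5c3 = 4.
The two cells of cage h must have sum 11, leaving r1c3 = 5.
Column 4 now contains 5, which forces r1c4 = 6.
Cage g needs two cells with product 12; hence r4c4 = 4.
The two cells of cage g must have product 12, leaving r5c4 = 3.
3 is placed in column 4, so r6c4 = 2.
The two cells of cage d must have sum 5, leaving r4c5 = 3.
Cage d needs two cells with sum 5, leaving r5c5 = 2.
2 is placed in row 5, which forces r5c6 = 6.
Cage c's pair has sum 5; hence r6c3 = 3.
Column 6 already has 6, which forces r6c6 = 5.
The 3 cells of cage a must have sum 10; hence r2c5 = 5.
5 is placed in column 6, which forces r2c6 = 4.
Cage e needs two cells with product 30, which forces r4c2 = 6.
Column 6 already has 6, leaving r4c6 = 2.
Row 5 now contains 6, which forces r5c2 = 5.
Row 6 already has 5; hence r6c5 = 6.
Cage p's pair has sum 10, so r3c1 = 6.
Column 2 now contains 6, leaving r3c2 = 4.
6 is placed in row 3, leaving r3c3 = 2.
Row 3 now contains 4, which forces r3c5 = 1.
1 is placed in row 3, which forces r3c6 = 3.
Cage k needs two cells with product 5, leaving r4c1 = 5.
Row 4 already has 2, so r4c3 = 1.
5 is placed in row 5, so r5c1 = 1.
Column 1 now contains 1, so r6c1 = 4.
Column 2 already has 4; hence r6c2 = 1.
Cage b has product 12, leaving r1c1 = 3.
1 is placed in column 2, which forces r1c2 = 2.
Column 5 now contains 1, so r1c5 = 4.
3 is placed in column 6; hence r1c6 = 1.
Column 1 now contains 6, which forces r2c1 = 2.
2 is placed in column 3, so r2c3 = 6.
Completed grid: 3 2 5 6 4 1 / 2 3 6 1 5 4 / 6 4 2 5 1 3 / 5 6 1 4 3 2 / 1 5 4 3 2 6 / 4 1 3 2 6 5.

1 5 4 3 2 6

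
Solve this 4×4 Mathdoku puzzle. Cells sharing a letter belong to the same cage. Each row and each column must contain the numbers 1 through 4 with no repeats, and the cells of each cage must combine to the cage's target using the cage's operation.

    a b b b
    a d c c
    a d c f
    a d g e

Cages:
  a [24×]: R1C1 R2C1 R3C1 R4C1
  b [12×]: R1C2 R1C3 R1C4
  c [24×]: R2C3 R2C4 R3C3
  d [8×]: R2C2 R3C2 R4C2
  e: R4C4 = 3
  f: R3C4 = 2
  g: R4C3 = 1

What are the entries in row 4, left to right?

Cage f is a single given cell, which forces R3C4 = 2.
Cage g is a single given cell, so R4C3 = 1.
E is a freebie, which forces R4C4 = 3.
The 3 cells of cage c must have product 24, leaving R2C3 = 2.
Column 4 now contains 3, which forces R2C4 = 4.
The 3 cells of cage c must have product 24, leaving R3C3 = 3.
The 3 cells of cage b must have product 12, leaving R1C2 = 3.
Column 3 already has 3, so R1C3 = 4.
Column 4 already has 4, leaving R1C4 = 1.
4 is placed in row 2, leaving R2C2 = 1.
Cage d needs product 8, which forces R3C2 = 4.
Cage d needs product 8, so R4C2 = 2.
Row 1 now contains 1, which forces R1C1 = 2.
Row 2 already has 1; hence R2C1 = 3.
4 is placed in row 3; hence R3C1 = 1.
Row 4 already has 2, which forces R4C1 = 4.
Completed grid: 2 3 4 1 / 3 1 2 4 / 1 4 3 2 / 4 2 1 3.

4 2 1 3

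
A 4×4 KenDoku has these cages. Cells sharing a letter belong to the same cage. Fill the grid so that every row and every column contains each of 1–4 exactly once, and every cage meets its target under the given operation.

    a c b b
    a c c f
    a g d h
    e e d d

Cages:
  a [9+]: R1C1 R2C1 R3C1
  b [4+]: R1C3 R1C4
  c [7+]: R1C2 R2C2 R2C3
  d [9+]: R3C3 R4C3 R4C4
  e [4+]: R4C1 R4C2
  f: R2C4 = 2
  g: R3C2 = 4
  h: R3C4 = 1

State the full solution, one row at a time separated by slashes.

Cage f is a single given cell, so R2C4 = 2.
Cage g is a single given cell, so R3C2 = 4.
Cage h is given, leaving R3C4 = 1.
The two cells of cage b must have sum 4; hence R1C3 = 1.
1 is placed in column 4, which forces R1C4 = 3.
Cage c has sum 7, leaving R2C2 = 1.
1 is placed in column 2, leaving R4C2 = 3.
Column 4 already has 3, leaving R4C4 = 4.
Row 1 now contains 3; hence R1C2 = 2.
Cage c needs sum 7, leaving R2C3 = 4.
The 3 cells of cage d must have sum 9; hence R3C3 = 3.
3 is placed in row 4, leaving R4C1 = 1.
4 is placed in row 4, leaving R4C3 = 2.
Row 1 already has 2, so R1C1 = 4.
4 is placed in row 2, so R2C1 = 3.
Row 3 now contains 3, which forces R3C1 = 2.

4 2 1 3 / 3 1 4 2 / 2 4 3 1 / 1 3 2 4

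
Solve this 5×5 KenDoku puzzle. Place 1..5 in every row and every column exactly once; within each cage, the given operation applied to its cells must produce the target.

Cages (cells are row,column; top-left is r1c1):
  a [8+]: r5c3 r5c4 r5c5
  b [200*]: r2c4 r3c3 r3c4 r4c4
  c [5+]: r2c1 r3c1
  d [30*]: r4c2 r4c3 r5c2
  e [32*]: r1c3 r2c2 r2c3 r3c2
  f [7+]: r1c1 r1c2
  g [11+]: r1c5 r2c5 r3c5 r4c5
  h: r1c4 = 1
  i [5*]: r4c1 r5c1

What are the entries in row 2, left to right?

2 1 4 5 3

Cage h is given; hence r1c4 = 1.
Cage b needs product 200, so r3c3 = 5.
Row 4 needs a 4, and only r4c4 is open for it.
Cage b has product 200, which forces r2c4 = 5.
4 is placed in column 4, leaving r3c4 = 2.
2 is placed in column 4, which forces r5c4 = 3.
The only place for 3 in row 2 is r2c5.
Column 5 already has 3, so r3c5 = 1.
Column 5 now contains 1, leaving r5c5 = 4.
Row 3 now contains 1, which forces r3c2 = 4.
4 is placed in row 5; hence r5c3 = 1.
Cage c's pair has sum 5; hence r2c1 = 2.
Cage e has product 32; hence r2c2 = 1.
Row 2 now contains 2, so r2c3 = 4.
Row 3 already has 4; hence r3c1 = 3.
Cage i needs two cells with product 5, which forces r4c1 = 1.
1 is placed in row 5; hence r5c1 = 5.
Row 5 already has 5, leaving r5c2 = 2.
Column 1 now contains 5, which forces r1c1 = 4.
Cage f needs two cells with sum 7, leaving r1c2 = 3.
Column 3 now contains 4, so r1c3 = 2.
Row 1 already has 2; hence r1c5 = 5.
Cage d has product 30, which forces r4c2 = 5.
Cage d needs product 30, so r4c3 = 3.
5 is placed in column 5, leaving r4c5 = 2.
Filled in: 4 3 2 1 5 / 2 1 4 5 3 / 3 4 5 2 1 / 1 5 3 4 2 / 5 2 1 3 4.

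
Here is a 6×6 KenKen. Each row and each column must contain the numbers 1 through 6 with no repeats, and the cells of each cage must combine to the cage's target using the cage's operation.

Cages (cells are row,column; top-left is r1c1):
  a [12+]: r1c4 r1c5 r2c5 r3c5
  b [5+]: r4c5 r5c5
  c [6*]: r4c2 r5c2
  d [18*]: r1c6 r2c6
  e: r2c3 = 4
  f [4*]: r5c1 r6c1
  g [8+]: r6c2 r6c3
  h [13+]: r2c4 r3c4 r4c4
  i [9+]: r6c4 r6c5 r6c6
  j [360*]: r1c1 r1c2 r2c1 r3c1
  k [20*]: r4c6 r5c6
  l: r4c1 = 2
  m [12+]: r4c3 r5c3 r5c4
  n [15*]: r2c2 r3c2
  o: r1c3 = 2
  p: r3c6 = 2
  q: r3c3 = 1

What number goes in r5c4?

O is a freebie, so r1c3 = 2.
Cage e is a single given cell, so r2c3 = 4.
Cage q is given, so r3c3 = 1.
P is a freebie, so r3c6 = 2.
L is a freebie, leaving r4c1 = 2.
In row 2, 1 can only go at r2c5, so r2c5 = 1.
Cage b's pair has sum 5, leaving r4c5 = 3.
Cage b needs two cells with sum 5, which forces r5c5 = 2.
Cage a needs sum 12, leaving r1c4 = 1.
Column 4 already has 1; hence r5c4 = 4.
Row 5 now contains 4, leaving r5c6 = 5.
Cage h needs sum 13, leaving r2c4 = 2.
The 3 cells of cage m must have sum 12, so r4c3 = 5.
Row 4 already has 5, which forces r4c4 = 6.
Column 6 already has 5, so r4c6 = 4.
Row 5 now contains 4; hence r5c1 = 1.
1 is placed in row 5, so r5c2 = 6.
The 3 cells of cage m must have sum 12, which forces r5c3 = 3.
Cage f's pair has product 4, leaving r6c1 = 4.
Column 3 now contains 3; hence r6c3 = 6.
Column 4 already has 2; hence r6c4 = 3.
6 is placed in row 6, which forces r6c5 = 5.
Row 6 already has 3, leaving r6c6 = 1.
Cage j has product 360, which forces r1c2 = 4.
Row 1 already has 4; hence r1c5 = 6.
6 is placed in row 1; hence r1c6 = 3.
Column 6 already has 3, which forces r2c6 = 6.
6 is placed in column 4, so r3c4 = 5.
6 is placed in column 5, leaving r3c5 = 4.
Row 4 already has 6, so r4c2 = 1.
5 is placed in row 6, which forces r6c2 = 2.
3 is placed in row 1, so r1c1 = 5.
Cage j has product 360; hence r2c1 = 3.
Cage n's pair has product 15, which forces r2c2 = 5.
Cage j needs product 360, which forces r3c1 = 6.
5 is placed in row 3, leaving r3c2 = 3.
Filled in: 5 4 2 1 6 3 / 3 5 4 2 1 6 / 6 3 1 5 4 2 / 2 1 5 6 3 4 / 1 6 3 4 2 5 / 4 2 6 3 5 1.

4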